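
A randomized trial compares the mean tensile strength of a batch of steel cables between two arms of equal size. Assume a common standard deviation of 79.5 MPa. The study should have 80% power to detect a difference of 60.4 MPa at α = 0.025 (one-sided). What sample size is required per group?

For two equal groups, n per group = 2·((z_α + z_β)·σ/δ)².
z_α = 1.960; z_β = 0.842 (power 80%).
n = 2 × (2.802 × 79.5 / 60.4)² = 2 × 13.60 = 27.20
Round up: n = 28 per group.

28 per group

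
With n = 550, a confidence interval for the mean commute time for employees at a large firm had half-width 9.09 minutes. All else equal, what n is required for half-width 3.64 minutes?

Margin of error scales as 1/√n, so n₂ = n₁·(E₁/E₂)².
n₂ = 550 × (9.09/3.64)² = 550 × 6.236 = 3429.80
Round up: n₂ = 3430.

3430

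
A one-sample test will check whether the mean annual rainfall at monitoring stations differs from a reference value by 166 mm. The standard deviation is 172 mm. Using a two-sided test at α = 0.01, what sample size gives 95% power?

20

For a one-sample z-test, n = ((z_{α/2} + z_β)·σ/δ)².
z_{α/2} = 2.576 (two-sided α = 0.01); z_β = 1.645 (power 95% → β = 0.05).
n = (4.221 × 172 / 166)² = 19.13
Round up: n = 20.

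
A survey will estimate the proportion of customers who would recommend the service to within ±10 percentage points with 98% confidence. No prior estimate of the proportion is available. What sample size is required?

For a proportion with margin E = 0.1 at 98% confidence, z = 2.326.
With no prior estimate, use p = 0.5, which maximizes p(1−p) at 0.25.
n = 0.25 × (z/E)² = 0.25 × (2.326/0.1)² = 135.26
Round up: n = 136.

n = 136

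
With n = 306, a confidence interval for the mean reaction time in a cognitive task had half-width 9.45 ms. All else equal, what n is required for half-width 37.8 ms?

Margin of error scales as 1/√n, so n₂ = n₁·(E₁/E₂)².
n₂ = 306 × (9.45/37.8)² = 306 × 0.0625 = 19.12
Round up: n₂ = 20.

20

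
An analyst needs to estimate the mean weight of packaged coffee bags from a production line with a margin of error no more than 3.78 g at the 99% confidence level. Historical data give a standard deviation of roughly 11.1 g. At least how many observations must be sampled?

For a mean, the margin of error is E = z·σ/√n, so n = (zσ/E)².
At 99% confidence, z = 2.576.
n = (2.576 × 11.1 / 3.78)² = 57.22
Round up: n = 58.

58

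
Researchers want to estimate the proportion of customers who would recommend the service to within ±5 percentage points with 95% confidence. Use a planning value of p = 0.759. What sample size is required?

282

For a proportion with margin E = 0.05 at 95% confidence, z = 1.960.
n = p̂(1−p̂)(z/E)² = 0.759 × 0.241 × (1.960/0.05)² = 281.08
Round up: n = 282.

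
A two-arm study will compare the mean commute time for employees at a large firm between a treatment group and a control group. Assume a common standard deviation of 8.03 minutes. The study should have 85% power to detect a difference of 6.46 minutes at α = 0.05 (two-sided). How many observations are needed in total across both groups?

56 total

For two equal groups, n per group = 2·((z_{α/2} + z_β)·σ/δ)².
z_{α/2} = 1.960; z_β = 1.036 (power 85%).
n = 2 × (2.996 × 8.03 / 6.46)² = 2 × 13.87 = 27.74
Round up: n = 28 per group.
Total across both groups: 2 × 28 = 56.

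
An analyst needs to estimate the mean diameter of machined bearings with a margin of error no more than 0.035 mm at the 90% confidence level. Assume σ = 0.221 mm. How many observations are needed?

For a mean, the margin of error is E = z·σ/√n, so n = (zσ/E)².
At 90% confidence, z = 1.645.
n = (1.645 × 0.221 / 0.035)² = 107.89
Round up: n = 108.

n = 108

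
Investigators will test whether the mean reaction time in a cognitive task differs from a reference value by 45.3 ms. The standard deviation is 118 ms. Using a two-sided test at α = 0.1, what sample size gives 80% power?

For a one-sample z-test, n = ((z_{α/2} + z_β)·σ/δ)².
z_{α/2} = 1.645 (two-sided α = 0.1); z_β = 0.842 (power 80% → β = 0.2).
n = (2.487 × 118 / 45.3)² = 41.97
Round up: n = 42.

n = 42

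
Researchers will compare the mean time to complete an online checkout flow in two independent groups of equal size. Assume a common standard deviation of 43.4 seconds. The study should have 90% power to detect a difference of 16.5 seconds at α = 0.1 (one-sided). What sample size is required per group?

91 per group

For two equal groups, n per group = 2·((z_α + z_β)·σ/δ)².
z_α = 1.282; z_β = 1.282 (power 90%).
n = 2 × (2.564 × 43.4 / 16.5)² = 2 × 45.48 = 90.96
Round up: n = 91 per group.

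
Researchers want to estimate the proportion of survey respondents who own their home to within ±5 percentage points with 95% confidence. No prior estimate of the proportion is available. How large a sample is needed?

n = 385

For a proportion with margin E = 0.05 at 95% confidence, z = 1.960.
With no prior estimate, use p = 0.5, which maximizes p(1−p) at 0.25.
n = 0.25 × (z/E)² = 0.25 × (1.960/0.05)² = 384.16
Round up: n = 385.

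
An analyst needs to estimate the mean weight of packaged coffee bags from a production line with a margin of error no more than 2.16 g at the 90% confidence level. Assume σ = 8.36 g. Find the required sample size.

For a mean, the margin of error is E = z·σ/√n, so n = (zσ/E)².
At 90% confidence, z = 1.645.
n = (1.645 × 8.36 / 2.16)² = 40.54
Round up: n = 41.

41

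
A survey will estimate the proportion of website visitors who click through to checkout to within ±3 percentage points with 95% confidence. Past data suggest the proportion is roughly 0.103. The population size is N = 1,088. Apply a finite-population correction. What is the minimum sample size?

For a proportion with margin E = 0.03 at 95% confidence, z = 1.960.
n = p̂(1−p̂)(z/E)² = 0.103 × 0.897 × (1.960/0.03)² = 394.37 — call this n₀.
Finite-population correction with N = 1,088: n = n₀ / (1 + (n₀−1)/N) = 394.37 / 1.362 = 289.55
Round up: n = 290.

290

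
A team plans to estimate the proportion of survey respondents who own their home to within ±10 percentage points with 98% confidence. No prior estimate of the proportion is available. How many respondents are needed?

For a proportion with margin E = 0.1 at 98% confidence, z = 2.326.
With no prior estimate, use p = 0.5, which maximizes p(1−p) at 0.25.
n = 0.25 × (z/E)² = 0.25 × (2.326/0.1)² = 135.26
Round up: n = 136.

136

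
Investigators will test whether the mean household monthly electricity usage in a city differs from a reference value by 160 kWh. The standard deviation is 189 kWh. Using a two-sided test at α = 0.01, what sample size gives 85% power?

n = 19

For a one-sample z-test, n = ((z_{α/2} + z_β)·σ/δ)².
z_{α/2} = 2.576 (two-sided α = 0.01); z_β = 1.036 (power 85% → β = 0.15).
n = (3.612 × 189 / 160)² = 18.20
Round up: n = 19.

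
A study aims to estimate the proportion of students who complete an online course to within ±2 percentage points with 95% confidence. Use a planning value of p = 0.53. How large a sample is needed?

For a proportion with margin E = 0.02 at 95% confidence, z = 1.960.
n = p̂(1−p̂)(z/E)² = 0.53 × 0.47 × (1.960/0.02)² = 2392.36
Round up: n = 2393.

n = 2393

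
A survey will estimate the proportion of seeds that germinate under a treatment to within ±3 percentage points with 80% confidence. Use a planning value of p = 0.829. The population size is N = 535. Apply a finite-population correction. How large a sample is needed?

For a proportion with margin E = 0.03 at 80% confidence, z = 1.282.
n = p̂(1−p̂)(z/E)² = 0.829 × 0.171 × (1.282/0.03)² = 258.87 — call this n₀.
Finite-population correction with N = 535: n = n₀ / (1 + (n₀−1)/N) = 258.87 / 1.482 = 174.68
Round up: n = 175.

175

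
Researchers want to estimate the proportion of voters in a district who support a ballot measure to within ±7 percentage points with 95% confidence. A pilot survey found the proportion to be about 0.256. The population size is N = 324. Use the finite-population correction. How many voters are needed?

103

For a proportion with margin E = 0.07 at 95% confidence, z = 1.960.
n = p̂(1−p̂)(z/E)² = 0.256 × 0.744 × (1.960/0.07)² = 149.32 — call this n₀.
Finite-population correction with N = 324: n = n₀ / (1 + (n₀−1)/N) = 149.32 / 1.458 = 102.41
Round up: n = 103.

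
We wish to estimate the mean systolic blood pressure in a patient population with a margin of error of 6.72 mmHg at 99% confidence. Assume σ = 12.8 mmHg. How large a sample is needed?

For a mean, the margin of error is E = z·σ/√n, so n = (zσ/E)².
At 99% confidence, z = 2.576.
n = (2.576 × 12.8 / 6.72)² = 24.08
Round up: n = 25.

n = 25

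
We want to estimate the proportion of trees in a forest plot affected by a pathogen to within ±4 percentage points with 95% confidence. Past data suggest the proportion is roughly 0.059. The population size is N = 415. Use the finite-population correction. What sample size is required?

For a proportion with margin E = 0.04 at 95% confidence, z = 1.960.
n = p̂(1−p̂)(z/E)² = 0.059 × 0.941 × (1.960/0.04)² = 133.30 — call this n₀.
Finite-population correction with N = 415: n = n₀ / (1 + (n₀−1)/N) = 133.30 / 1.319 = 101.06
Round up: n = 102.

102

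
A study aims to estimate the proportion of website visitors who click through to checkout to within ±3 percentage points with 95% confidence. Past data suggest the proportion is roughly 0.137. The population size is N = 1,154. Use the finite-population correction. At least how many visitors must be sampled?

For a proportion with margin E = 0.03 at 95% confidence, z = 1.960.
n = p̂(1−p̂)(z/E)² = 0.137 × 0.863 × (1.960/0.03)² = 504.66 — call this n₀.
Finite-population correction with N = 1,154: n = n₀ / (1 + (n₀−1)/N) = 504.66 / 1.436 = 351.43
Round up: n = 352.

n = 352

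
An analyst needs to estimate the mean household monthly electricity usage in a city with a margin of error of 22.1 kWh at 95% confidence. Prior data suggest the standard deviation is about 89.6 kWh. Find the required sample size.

64

For a mean, the margin of error is E = z·σ/√n, so n = (zσ/E)².
At 95% confidence, z = 1.960.
n = (1.960 × 89.6 / 22.1)² = 63.15
Round up: n = 64.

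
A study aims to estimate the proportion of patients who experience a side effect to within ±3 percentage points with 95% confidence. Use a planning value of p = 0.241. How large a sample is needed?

For a proportion with margin E = 0.03 at 95% confidence, z = 1.960.
n = p̂(1−p̂)(z/E)² = 0.241 × 0.759 × (1.960/0.03)² = 780.78
Round up: n = 781.

781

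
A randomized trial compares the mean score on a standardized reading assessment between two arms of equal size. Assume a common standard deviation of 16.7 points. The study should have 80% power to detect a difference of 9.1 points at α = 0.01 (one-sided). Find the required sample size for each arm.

For two equal groups, n per group = 2·((z_α + z_β)·σ/δ)².
z_α = 2.326; z_β = 0.842 (power 80%).
n = 2 × (3.168 × 16.7 / 9.1)² = 2 × 33.80 = 67.60
Round up: n = 68 per group.

68 per group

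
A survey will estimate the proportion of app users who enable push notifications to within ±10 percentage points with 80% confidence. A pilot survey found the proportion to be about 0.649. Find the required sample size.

38

For a proportion with margin E = 0.1 at 80% confidence, z = 1.282.
n = p̂(1−p̂)(z/E)² = 0.649 × 0.351 × (1.282/0.1)² = 37.44
Round up: n = 38.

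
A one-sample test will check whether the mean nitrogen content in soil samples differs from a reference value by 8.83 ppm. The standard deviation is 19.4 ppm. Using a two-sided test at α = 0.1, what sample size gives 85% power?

For a one-sample z-test, n = ((z_{α/2} + z_β)·σ/δ)².
z_{α/2} = 1.645 (two-sided α = 0.1); z_β = 1.036 (power 85% → β = 0.15).
n = (2.681 × 19.4 / 8.83)² = 34.70
Round up: n = 35.

35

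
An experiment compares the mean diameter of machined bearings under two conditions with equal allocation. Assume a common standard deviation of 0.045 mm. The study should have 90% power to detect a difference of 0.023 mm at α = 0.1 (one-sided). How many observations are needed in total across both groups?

For two equal groups, n per group = 2·((z_α + z_β)·σ/δ)².
z_α = 1.282; z_β = 1.282 (power 90%).
n = 2 × (2.564 × 0.045 / 0.023)² = 2 × 25.17 = 50.34
Round up: n = 51 per group.
Total across both groups: 2 × 51 = 102.

102 total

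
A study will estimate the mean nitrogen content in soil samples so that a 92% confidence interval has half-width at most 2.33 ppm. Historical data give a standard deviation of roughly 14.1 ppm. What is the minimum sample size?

For a mean, the margin of error is E = z·σ/√n, so n = (zσ/E)².
At 92% confidence, z = 1.751.
n = (1.751 × 14.1 / 2.33)² = 112.28
Round up: n = 113.

113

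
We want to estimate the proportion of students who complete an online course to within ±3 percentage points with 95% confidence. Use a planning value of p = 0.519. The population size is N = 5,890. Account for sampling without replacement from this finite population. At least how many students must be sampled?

For a proportion with margin E = 0.03 at 95% confidence, z = 1.960.
n = p̂(1−p̂)(z/E)² = 0.519 × 0.481 × (1.960/0.03)² = 1065.57 — call this n₀.
Finite-population correction with N = 5,890: n = n₀ / (1 + (n₀−1)/N) = 1065.57 / 1.181 = 902.26
Round up: n = 903.

903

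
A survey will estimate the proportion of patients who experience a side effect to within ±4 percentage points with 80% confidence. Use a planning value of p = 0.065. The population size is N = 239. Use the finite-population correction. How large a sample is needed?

For a proportion with margin E = 0.04 at 80% confidence, z = 1.282.
n = p̂(1−p̂)(z/E)² = 0.065 × 0.935 × (1.282/0.04)² = 62.43 — call this n₀.
Finite-population correction with N = 239: n = n₀ / (1 + (n₀−1)/N) = 62.43 / 1.257 = 49.67
Round up: n = 50.

50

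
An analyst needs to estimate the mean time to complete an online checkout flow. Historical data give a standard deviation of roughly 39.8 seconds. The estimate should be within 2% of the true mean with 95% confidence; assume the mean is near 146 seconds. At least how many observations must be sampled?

714

For a mean, the margin of error is E = z·σ/√n, so n = (zσ/E)².
At 95% confidence, z = 1.960.
E = 2% of 146 = 2.92 seconds.
n = (1.960 × 39.8 / 2.92)² = 713.69
Round up: n = 714.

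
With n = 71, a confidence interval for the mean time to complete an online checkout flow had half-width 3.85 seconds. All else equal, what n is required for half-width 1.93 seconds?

Margin of error scales as 1/√n, so n₂ = n₁·(E₁/E₂)².
n₂ = 71 × (3.85/1.93)² = 71 × 3.979 = 282.51
Round up: n₂ = 283.

283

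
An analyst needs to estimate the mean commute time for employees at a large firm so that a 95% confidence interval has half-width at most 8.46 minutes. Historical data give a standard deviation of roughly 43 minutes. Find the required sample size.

For a mean, the margin of error is E = z·σ/√n, so n = (zσ/E)².
At 95% confidence, z = 1.960.
n = (1.960 × 43 / 8.46)² = 99.24
Round up: n = 100.

n = 100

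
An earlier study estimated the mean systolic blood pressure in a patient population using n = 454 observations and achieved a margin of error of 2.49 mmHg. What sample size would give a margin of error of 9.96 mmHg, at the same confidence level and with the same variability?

n = 29

Margin of error scales as 1/√n, so n₂ = n₁·(E₁/E₂)².
n₂ = 454 × (2.49/9.96)² = 454 × 0.0625 = 28.38
Round up: n₂ = 29.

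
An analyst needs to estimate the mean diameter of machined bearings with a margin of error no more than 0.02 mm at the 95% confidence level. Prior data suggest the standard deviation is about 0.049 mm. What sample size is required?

n = 24

For a mean, the margin of error is E = z·σ/√n, so n = (zσ/E)².
At 95% confidence, z = 1.960.
n = (1.960 × 0.049 / 0.02)² = 23.06
Round up: n = 24.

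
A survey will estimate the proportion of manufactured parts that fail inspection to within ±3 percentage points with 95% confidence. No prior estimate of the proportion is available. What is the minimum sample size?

1068

For a proportion with margin E = 0.03 at 95% confidence, z = 1.960.
With no prior estimate, use p = 0.5, which maximizes p(1−p) at 0.25.
n = 0.25 × (z/E)² = 0.25 × (1.960/0.03)² = 1067.11
Round up: n = 1068.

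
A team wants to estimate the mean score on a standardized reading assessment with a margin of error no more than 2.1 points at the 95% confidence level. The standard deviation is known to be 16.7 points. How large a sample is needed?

243

For a mean, the margin of error is E = z·σ/√n, so n = (zσ/E)².
At 95% confidence, z = 1.960.
n = (1.960 × 16.7 / 2.1)² = 242.94
Round up: n = 243.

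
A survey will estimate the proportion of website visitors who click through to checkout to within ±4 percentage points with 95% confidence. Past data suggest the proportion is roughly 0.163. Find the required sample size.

For a proportion with margin E = 0.04 at 95% confidence, z = 1.960.
n = p̂(1−p̂)(z/E)² = 0.163 × 0.837 × (1.960/0.04)² = 327.57
Round up: n = 328.

n = 328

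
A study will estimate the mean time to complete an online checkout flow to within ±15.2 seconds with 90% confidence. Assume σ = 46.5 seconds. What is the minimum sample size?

26

For a mean, the margin of error is E = z·σ/√n, so n = (zσ/E)².
At 90% confidence, z = 1.645.
n = (1.645 × 46.5 / 15.2)² = 25.33
Round up: n = 26.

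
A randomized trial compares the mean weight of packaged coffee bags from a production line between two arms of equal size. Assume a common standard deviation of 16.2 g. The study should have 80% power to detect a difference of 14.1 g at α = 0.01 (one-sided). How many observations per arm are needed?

27 per group

For two equal groups, n per group = 2·((z_α + z_β)·σ/δ)².
z_α = 2.326; z_β = 0.842 (power 80%).
n = 2 × (3.168 × 16.2 / 14.1)² = 2 × 13.25 = 26.50
Round up: n = 27 per group.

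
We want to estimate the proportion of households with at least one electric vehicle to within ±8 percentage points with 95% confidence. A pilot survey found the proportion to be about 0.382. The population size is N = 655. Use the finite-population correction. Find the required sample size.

117

For a proportion with margin E = 0.08 at 95% confidence, z = 1.960.
n = p̂(1−p̂)(z/E)² = 0.382 × 0.618 × (1.960/0.08)² = 141.70 — call this n₀.
Finite-population correction with N = 655: n = n₀ / (1 + (n₀−1)/N) = 141.70 / 1.215 = 116.63
Round up: n = 117.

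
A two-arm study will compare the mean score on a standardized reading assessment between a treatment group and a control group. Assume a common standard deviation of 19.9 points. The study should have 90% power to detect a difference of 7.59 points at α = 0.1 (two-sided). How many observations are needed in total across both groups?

For two equal groups, n per group = 2·((z_{α/2} + z_β)·σ/δ)².
z_{α/2} = 1.645; z_β = 1.282 (power 90%).
n = 2 × (2.927 × 19.9 / 7.59)² = 2 × 58.89 = 117.78
Round up: n = 118 per group.
Total across both groups: 2 × 118 = 236.

236 total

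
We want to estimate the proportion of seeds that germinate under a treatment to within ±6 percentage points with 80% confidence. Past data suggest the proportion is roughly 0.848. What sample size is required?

For a proportion with margin E = 0.06 at 80% confidence, z = 1.282.
n = p̂(1−p̂)(z/E)² = 0.848 × 0.152 × (1.282/0.06)² = 58.85
Round up: n = 59.

59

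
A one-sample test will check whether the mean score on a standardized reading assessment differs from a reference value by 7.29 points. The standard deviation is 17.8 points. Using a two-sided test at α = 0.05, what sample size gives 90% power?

n = 63

For a one-sample z-test, n = ((z_{α/2} + z_β)·σ/δ)².
z_{α/2} = 1.960 (two-sided α = 0.05); z_β = 1.282 (power 90% → β = 0.1).
n = (3.242 × 17.8 / 7.29)² = 62.66
Round up: n = 63.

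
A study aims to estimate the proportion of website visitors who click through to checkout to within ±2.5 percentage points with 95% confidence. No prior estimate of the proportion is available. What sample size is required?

For a proportion with margin E = 0.025 at 95% confidence, z = 1.960.
With no prior estimate, use p = 0.5, which maximizes p(1−p) at 0.25.
n = 0.25 × (z/E)² = 0.25 × (1.960/0.025)² = 1536.64
Round up: n = 1537.

n = 1537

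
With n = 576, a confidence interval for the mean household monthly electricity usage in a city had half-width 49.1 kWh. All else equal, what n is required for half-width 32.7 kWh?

Margin of error scales as 1/√n, so n₂ = n₁·(E₁/E₂)².
n₂ = 576 × (49.1/32.7)² = 576 × 2.255 = 1298.88
Round up: n₂ = 1299.

n = 1299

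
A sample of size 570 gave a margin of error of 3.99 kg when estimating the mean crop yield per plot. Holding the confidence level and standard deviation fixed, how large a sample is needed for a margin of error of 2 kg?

Margin of error scales as 1/√n, so n₂ = n₁·(E₁/E₂)².
n₂ = 570 × (3.99/2)² = 570 × 3.98 = 2268.60
Round up: n₂ = 2269.

2269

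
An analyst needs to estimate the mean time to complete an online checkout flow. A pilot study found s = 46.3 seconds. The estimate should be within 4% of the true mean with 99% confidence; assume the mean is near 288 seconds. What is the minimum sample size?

For a mean, the margin of error is E = z·σ/√n, so n = (zσ/E)².
At 99% confidence, z = 2.576.
E = 4% of 288 = 11.52 seconds.
n = (2.576 × 46.3 / 11.52)² = 107.19
Round up: n = 108.

108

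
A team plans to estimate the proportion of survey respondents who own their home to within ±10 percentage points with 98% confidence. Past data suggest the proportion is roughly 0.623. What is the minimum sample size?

For a proportion with margin E = 0.1 at 98% confidence, z = 2.326.
n = p̂(1−p̂)(z/E)² = 0.623 × 0.377 × (2.326/0.1)² = 127.07
Round up: n = 128.

n = 128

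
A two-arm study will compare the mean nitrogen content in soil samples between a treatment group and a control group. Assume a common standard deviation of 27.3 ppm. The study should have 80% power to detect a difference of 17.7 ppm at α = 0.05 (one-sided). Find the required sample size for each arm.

For two equal groups, n per group = 2·((z_α + z_β)·σ/δ)².
z_α = 1.645; z_β = 0.842 (power 80%).
n = 2 × (2.487 × 27.3 / 17.7)² = 2 × 14.71 = 29.42
Round up: n = 30 per group.

30 per group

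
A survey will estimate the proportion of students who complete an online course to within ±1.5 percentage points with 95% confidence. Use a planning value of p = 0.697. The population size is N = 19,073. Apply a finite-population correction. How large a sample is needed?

For a proportion with margin E = 0.015 at 95% confidence, z = 1.960.
n = p̂(1−p̂)(z/E)² = 0.697 × 0.303 × (1.960/0.015)² = 3605.83 — call this n₀.
Finite-population correction with N = 19,073: n = n₀ / (1 + (n₀−1)/N) = 3605.83 / 1.189 = 3032.66
Round up: n = 3033.

n = 3033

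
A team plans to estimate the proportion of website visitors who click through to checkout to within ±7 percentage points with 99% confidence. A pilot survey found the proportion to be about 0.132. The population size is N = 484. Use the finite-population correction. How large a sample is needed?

For a proportion with margin E = 0.07 at 99% confidence, z = 2.576.
n = p̂(1−p̂)(z/E)² = 0.132 × 0.868 × (2.576/0.07)² = 155.16 — call this n₀.
Finite-population correction with N = 484: n = n₀ / (1 + (n₀−1)/N) = 155.16 / 1.319 = 117.63
Round up: n = 118.

118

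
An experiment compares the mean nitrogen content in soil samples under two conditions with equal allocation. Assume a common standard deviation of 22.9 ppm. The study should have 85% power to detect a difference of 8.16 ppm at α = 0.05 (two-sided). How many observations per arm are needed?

For two equal groups, n per group = 2·((z_{α/2} + z_β)·σ/δ)².
z_{α/2} = 1.960; z_β = 1.036 (power 85%).
n = 2 × (2.996 × 22.9 / 8.16)² = 2 × 70.69 = 141.38
Round up: n = 142 per group.

142 per group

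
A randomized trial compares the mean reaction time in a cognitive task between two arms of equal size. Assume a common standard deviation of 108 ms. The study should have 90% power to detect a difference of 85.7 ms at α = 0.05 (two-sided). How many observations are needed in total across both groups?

68 total

For two equal groups, n per group = 2·((z_{α/2} + z_β)·σ/δ)².
z_{α/2} = 1.960; z_β = 1.282 (power 90%).
n = 2 × (3.242 × 108 / 85.7)² = 2 × 16.69 = 33.38
Round up: n = 34 per group.
Total across both groups: 2 × 34 = 68.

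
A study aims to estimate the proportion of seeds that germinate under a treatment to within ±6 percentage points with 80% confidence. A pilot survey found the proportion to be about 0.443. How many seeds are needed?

For a proportion with margin E = 0.06 at 80% confidence, z = 1.282.
n = p̂(1−p̂)(z/E)² = 0.443 × 0.557 × (1.282/0.06)² = 112.65
Round up: n = 113.

113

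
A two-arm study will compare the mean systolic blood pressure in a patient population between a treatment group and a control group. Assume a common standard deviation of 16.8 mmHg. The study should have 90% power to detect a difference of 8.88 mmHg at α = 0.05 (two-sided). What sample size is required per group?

For two equal groups, n per group = 2·((z_{α/2} + z_β)·σ/δ)².
z_{α/2} = 1.960; z_β = 1.282 (power 90%).
n = 2 × (3.242 × 16.8 / 8.88)² = 2 × 37.62 = 75.24
Round up: n = 76 per group.

76 per group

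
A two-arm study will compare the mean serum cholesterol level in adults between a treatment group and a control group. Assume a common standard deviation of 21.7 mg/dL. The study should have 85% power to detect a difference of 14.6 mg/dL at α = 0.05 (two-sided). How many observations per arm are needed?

For two equal groups, n per group = 2·((z_{α/2} + z_β)·σ/δ)².
z_{α/2} = 1.960; z_β = 1.036 (power 85%).
n = 2 × (2.996 × 21.7 / 14.6)² = 2 × 19.83 = 39.66
Round up: n = 40 per group.

40 per group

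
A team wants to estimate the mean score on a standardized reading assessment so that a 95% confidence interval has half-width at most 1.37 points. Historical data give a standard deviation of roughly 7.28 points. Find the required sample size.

109

For a mean, the margin of error is E = z·σ/√n, so n = (zσ/E)².
At 95% confidence, z = 1.960.
n = (1.960 × 7.28 / 1.37)² = 108.48
Round up: n = 109.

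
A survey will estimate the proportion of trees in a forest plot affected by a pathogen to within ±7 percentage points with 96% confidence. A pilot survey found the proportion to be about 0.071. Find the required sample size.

For a proportion with margin E = 0.07 at 96% confidence, z = 2.054.
n = p̂(1−p̂)(z/E)² = 0.071 × 0.929 × (2.054/0.07)² = 56.79
Round up: n = 57.

57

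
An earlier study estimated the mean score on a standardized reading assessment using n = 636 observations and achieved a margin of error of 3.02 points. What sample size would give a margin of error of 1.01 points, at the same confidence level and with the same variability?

n = 5687

Margin of error scales as 1/√n, so n₂ = n₁·(E₁/E₂)².
n₂ = 636 × (3.02/1.01)² = 636 × 8.941 = 5686.48
Round up: n₂ = 5687.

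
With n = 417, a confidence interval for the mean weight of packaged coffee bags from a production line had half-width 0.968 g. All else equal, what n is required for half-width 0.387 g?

2609

Margin of error scales as 1/√n, so n₂ = n₁·(E₁/E₂)².
n₂ = 417 × (0.968/0.387)² = 417 × 6.256 = 2608.75
Round up: n₂ = 2609.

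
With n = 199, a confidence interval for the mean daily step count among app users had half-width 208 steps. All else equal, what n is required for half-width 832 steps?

n = 13

Margin of error scales as 1/√n, so n₂ = n₁·(E₁/E₂)².
n₂ = 199 × (208/832)² = 199 × 0.0625 = 12.44
Round up: n₂ = 13.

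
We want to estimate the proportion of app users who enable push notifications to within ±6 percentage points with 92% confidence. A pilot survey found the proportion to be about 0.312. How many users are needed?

For a proportion with margin E = 0.06 at 92% confidence, z = 1.751.
n = p̂(1−p̂)(z/E)² = 0.312 × 0.688 × (1.751/0.06)² = 182.82
Round up: n = 183.

183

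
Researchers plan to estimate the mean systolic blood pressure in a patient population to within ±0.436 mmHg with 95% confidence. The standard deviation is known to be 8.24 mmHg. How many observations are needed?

1373

For a mean, the margin of error is E = z·σ/√n, so n = (zσ/E)².
At 95% confidence, z = 1.960.
n = (1.960 × 8.24 / 0.436)² = 1372.12
Round up: n = 1373.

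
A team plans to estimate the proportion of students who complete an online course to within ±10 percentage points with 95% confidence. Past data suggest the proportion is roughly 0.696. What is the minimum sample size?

n = 82

For a proportion with margin E = 0.1 at 95% confidence, z = 1.960.
n = p̂(1−p̂)(z/E)² = 0.696 × 0.304 × (1.960/0.1)² = 81.28
Round up: n = 82.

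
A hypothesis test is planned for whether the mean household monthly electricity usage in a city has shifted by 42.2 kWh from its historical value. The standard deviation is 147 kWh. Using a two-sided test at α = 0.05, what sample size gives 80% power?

For a one-sample z-test, n = ((z_{α/2} + z_β)·σ/δ)².
z_{α/2} = 1.960 (two-sided α = 0.05); z_β = 0.842 (power 80% → β = 0.2).
n = (2.802 × 147 / 42.2)² = 95.27
Round up: n = 96.

96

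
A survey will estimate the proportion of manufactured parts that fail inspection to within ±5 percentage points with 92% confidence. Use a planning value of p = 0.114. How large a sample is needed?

124

For a proportion with margin E = 0.05 at 92% confidence, z = 1.751.
n = p̂(1−p̂)(z/E)² = 0.114 × 0.886 × (1.751/0.05)² = 123.87
Round up: n = 124.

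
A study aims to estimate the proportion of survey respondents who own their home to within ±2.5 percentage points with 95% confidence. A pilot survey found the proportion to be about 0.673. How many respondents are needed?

For a proportion with margin E = 0.025 at 95% confidence, z = 1.960.
n = p̂(1−p̂)(z/E)² = 0.673 × 0.327 × (1.960/0.025)² = 1352.68
Round up: n = 1353.

1353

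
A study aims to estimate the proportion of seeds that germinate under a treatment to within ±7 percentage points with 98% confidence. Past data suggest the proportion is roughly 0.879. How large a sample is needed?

For a proportion with margin E = 0.07 at 98% confidence, z = 2.326.
n = p̂(1−p̂)(z/E)² = 0.879 × 0.121 × (2.326/0.07)² = 117.44
Round up: n = 118.

118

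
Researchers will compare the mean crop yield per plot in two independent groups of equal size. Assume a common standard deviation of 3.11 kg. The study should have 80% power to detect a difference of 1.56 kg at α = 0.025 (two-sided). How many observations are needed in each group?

For two equal groups, n per group = 2·((z_{α/2} + z_β)·σ/δ)².
z_{α/2} = 2.241; z_β = 0.842 (power 80%).
n = 2 × (3.083 × 3.11 / 1.56)² = 2 × 37.78 = 75.56
Round up: n = 76 per group.

76 per group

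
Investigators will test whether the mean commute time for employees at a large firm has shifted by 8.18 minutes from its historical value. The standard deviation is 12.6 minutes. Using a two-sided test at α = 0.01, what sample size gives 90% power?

n = 36

For a one-sample z-test, n = ((z_{α/2} + z_β)·σ/δ)².
z_{α/2} = 2.576 (two-sided α = 0.01); z_β = 1.282 (power 90% → β = 0.1).
n = (3.858 × 12.6 / 8.18)² = 35.31
Round up: n = 36.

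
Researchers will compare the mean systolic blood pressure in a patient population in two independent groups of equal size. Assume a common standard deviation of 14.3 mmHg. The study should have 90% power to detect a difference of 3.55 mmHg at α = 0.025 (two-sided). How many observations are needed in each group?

For two equal groups, n per group = 2·((z_{α/2} + z_β)·σ/δ)².
z_{α/2} = 2.241; z_β = 1.282 (power 90%).
n = 2 × (3.523 × 14.3 / 3.55)² = 2 × 201.39 = 402.78
Round up: n = 403 per group.

403 per group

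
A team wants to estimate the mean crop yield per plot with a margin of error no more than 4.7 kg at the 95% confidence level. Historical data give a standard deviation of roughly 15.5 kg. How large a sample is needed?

For a mean, the margin of error is E = z·σ/√n, so n = (zσ/E)².
At 95% confidence, z = 1.960.
n = (1.960 × 15.5 / 4.7)² = 41.78
Round up: n = 42.

42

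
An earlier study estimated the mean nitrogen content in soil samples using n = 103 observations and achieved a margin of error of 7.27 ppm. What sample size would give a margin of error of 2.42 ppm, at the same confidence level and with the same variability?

930

Margin of error scales as 1/√n, so n₂ = n₁·(E₁/E₂)².
n₂ = 103 × (7.27/2.42)² = 103 × 9.025 = 929.58
Round up: n₂ = 930.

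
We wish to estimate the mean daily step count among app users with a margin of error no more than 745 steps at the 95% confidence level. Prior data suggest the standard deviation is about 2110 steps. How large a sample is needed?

For a mean, the margin of error is E = z·σ/√n, so n = (zσ/E)².
At 95% confidence, z = 1.960.
n = (1.960 × 2110 / 745)² = 30.82
Round up: n = 31.

31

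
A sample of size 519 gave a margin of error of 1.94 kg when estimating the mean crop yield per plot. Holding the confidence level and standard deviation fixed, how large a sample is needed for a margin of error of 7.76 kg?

n = 33

Margin of error scales as 1/√n, so n₂ = n₁·(E₁/E₂)².
n₂ = 519 × (1.94/7.76)² = 519 × 0.0625 = 32.44
Round up: n₂ = 33.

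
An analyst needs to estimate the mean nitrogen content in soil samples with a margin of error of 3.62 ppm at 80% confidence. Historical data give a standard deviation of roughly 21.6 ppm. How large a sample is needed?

For a mean, the margin of error is E = z·σ/√n, so n = (zσ/E)².
At 80% confidence, z = 1.282.
n = (1.282 × 21.6 / 3.62)² = 58.51
Round up: n = 59.

59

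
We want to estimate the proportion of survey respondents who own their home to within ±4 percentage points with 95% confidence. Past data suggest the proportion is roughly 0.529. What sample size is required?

For a proportion with margin E = 0.04 at 95% confidence, z = 1.960.
n = p̂(1−p̂)(z/E)² = 0.529 × 0.471 × (1.960/0.04)² = 598.23
Round up: n = 599.

n = 599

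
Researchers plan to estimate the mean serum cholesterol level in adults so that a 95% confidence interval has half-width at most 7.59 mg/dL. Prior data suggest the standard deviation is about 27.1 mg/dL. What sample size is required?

n = 49

For a mean, the margin of error is E = z·σ/√n, so n = (zσ/E)².
At 95% confidence, z = 1.960.
n = (1.960 × 27.1 / 7.59)² = 48.97
Round up: n = 49.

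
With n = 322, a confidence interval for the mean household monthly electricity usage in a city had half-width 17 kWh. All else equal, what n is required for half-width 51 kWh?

Margin of error scales as 1/√n, so n₂ = n₁·(E₁/E₂)².
n₂ = 322 × (17/51)² = 322 × 0.1111 = 35.77
Round up: n₂ = 36.

36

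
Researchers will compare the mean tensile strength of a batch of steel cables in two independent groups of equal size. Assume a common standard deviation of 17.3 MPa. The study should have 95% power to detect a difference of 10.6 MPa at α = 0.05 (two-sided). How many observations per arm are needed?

70 per group

For two equal groups, n per group = 2·((z_{α/2} + z_β)·σ/δ)².
z_{α/2} = 1.960; z_β = 1.645 (power 95%).
n = 2 × (3.605 × 17.3 / 10.6)² = 2 × 34.62 = 69.24
Round up: n = 70 per group.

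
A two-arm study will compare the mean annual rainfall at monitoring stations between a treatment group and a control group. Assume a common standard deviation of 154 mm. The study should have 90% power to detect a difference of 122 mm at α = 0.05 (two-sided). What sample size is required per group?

For two equal groups, n per group = 2·((z_{α/2} + z_β)·σ/δ)².
z_{α/2} = 1.960; z_β = 1.282 (power 90%).
n = 2 × (3.242 × 154 / 122)² = 2 × 16.75 = 33.50
Round up: n = 34 per group.

34 per group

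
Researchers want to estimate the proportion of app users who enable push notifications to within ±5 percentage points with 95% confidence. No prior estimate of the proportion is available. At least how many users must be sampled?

For a proportion with margin E = 0.05 at 95% confidence, z = 1.960.
With no prior estimate, use p = 0.5, which maximizes p(1−p) at 0.25.
n = 0.25 × (z/E)² = 0.25 × (1.960/0.05)² = 384.16
Round up: n = 385.

385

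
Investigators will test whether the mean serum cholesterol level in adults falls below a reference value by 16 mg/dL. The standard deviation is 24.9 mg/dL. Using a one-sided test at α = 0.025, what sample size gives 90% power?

26

For a one-sample z-test, n = ((z_α + z_β)·σ/δ)².
z_α = 1.960 (one-sided α = 0.025); z_β = 1.282 (power 90% → β = 0.1).
n = (3.242 × 24.9 / 16)² = 25.46
Round up: n = 26.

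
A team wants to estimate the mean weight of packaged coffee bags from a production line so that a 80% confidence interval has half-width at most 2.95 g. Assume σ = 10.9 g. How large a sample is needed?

For a mean, the margin of error is E = z·σ/√n, so n = (zσ/E)².
At 80% confidence, z = 1.282.
n = (1.282 × 10.9 / 2.95)² = 22.44
Round up: n = 23.

23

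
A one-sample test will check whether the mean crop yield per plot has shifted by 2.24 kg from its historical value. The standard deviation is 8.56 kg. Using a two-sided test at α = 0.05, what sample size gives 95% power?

For a one-sample z-test, n = ((z_{α/2} + z_β)·σ/δ)².
z_{α/2} = 1.960 (two-sided α = 0.05); z_β = 1.645 (power 95% → β = 0.05).
n = (3.605 × 8.56 / 2.24)² = 189.79
Round up: n = 190.

n = 190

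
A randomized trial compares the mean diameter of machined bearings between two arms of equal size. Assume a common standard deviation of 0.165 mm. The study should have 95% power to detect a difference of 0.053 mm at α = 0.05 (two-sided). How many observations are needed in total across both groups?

For two equal groups, n per group = 2·((z_{α/2} + z_β)·σ/δ)².
z_{α/2} = 1.960; z_β = 1.645 (power 95%).
n = 2 × (3.605 × 0.165 / 0.053)² = 2 × 125.96 = 251.92
Round up: n = 252 per group.
Total across both groups: 2 × 252 = 504.

504 total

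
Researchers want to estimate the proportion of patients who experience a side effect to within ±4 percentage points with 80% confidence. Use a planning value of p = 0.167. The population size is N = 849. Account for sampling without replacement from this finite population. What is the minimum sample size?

For a proportion with margin E = 0.04 at 80% confidence, z = 1.282.
n = p̂(1−p̂)(z/E)² = 0.167 × 0.833 × (1.282/0.04)² = 142.90 — call this n₀.
Finite-population correction with N = 849: n = n₀ / (1 + (n₀−1)/N) = 142.90 / 1.167 = 122.45
Round up: n = 123.

123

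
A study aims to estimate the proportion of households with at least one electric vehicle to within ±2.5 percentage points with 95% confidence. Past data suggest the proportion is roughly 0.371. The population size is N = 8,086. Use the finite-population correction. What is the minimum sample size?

1219

For a proportion with margin E = 0.025 at 95% confidence, z = 1.960.
n = p̂(1−p̂)(z/E)² = 0.371 × 0.629 × (1.960/0.025)² = 1434.36 — call this n₀.
Finite-population correction with N = 8,086: n = n₀ / (1 + (n₀−1)/N) = 1434.36 / 1.177 = 1218.66
Round up: n = 1219.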